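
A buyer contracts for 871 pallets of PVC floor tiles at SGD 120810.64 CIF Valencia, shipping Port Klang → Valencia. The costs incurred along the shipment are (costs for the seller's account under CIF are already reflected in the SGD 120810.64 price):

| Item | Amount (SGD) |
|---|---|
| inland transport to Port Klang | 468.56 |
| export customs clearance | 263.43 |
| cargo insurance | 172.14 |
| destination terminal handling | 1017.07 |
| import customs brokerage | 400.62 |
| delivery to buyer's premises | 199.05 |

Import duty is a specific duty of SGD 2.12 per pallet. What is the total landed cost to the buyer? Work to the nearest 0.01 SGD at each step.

CIF: the seller pays costs through ocean freight and marine insurance to the destination port.
Already in the invoice (seller's account under CIF): inland to port, export clearance, insurance — exclude.
The CIF price already equals the CIF value: 120810.64
Import duty = 871 × 2.12 = 1846.52
Buyer bears: destination terminal 1017.07 + brokerage 400.62 + delivery 199.05 + duty 1846.52 = 3463.26
Landed cost = invoice 120810.64 + 3463.26 = 124273.90

Total landed cost: SGD 124273.90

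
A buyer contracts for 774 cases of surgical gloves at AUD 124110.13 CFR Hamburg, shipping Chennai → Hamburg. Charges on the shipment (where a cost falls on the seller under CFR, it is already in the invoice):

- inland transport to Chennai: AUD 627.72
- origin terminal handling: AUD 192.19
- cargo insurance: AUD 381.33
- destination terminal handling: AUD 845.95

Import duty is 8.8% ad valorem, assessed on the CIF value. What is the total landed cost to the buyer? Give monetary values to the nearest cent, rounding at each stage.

Total landed cost: AUD 136292.66

CFR: the seller pays costs through ocean freight to the destination port, but not insurance.
Already in the invoice (seller's account under CFR): inland to port, origin terminal — exclude.
CIF value = CFR price + insurance = 124110.13 + 381.33 = 124491.46
Import duty = 124491.46 × 8.8% = 10955.25
Buyer bears: insurance 381.33 + destination terminal 845.95 + duty 10955.25 = 12182.53
Landed cost = invoice 124110.13 + 12182.53 = 136292.66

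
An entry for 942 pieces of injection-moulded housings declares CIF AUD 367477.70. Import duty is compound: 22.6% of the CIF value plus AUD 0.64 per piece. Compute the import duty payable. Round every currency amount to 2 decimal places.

Ad valorem component: 367477.70 × 22.6% = 83049.96
Specific component: 942 × 0.64 = 602.88
Import duty = 83049.96 + 602.88 = 83652.84

Import duty: AUD 83652.84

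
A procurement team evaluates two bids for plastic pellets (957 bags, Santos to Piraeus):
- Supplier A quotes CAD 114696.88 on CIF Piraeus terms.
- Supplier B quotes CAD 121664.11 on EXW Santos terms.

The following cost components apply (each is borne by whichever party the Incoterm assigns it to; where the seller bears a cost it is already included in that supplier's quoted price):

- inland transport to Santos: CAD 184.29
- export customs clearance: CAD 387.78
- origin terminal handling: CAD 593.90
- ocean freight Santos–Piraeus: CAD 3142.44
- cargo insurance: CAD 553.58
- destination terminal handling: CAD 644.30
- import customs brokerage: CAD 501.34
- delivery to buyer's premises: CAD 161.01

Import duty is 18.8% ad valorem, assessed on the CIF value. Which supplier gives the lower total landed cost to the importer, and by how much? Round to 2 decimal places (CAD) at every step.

Supplier A (CIF):
The CIF price already equals the CIF value: 114696.88
Import duty = 114696.88 × 18.8% = 21563.01
Buyer bears (A): 644.30 + 501.34 + 161.01 = 1306.65
Landed cost (A) = invoice 114696.88 + 1306.65 + duty 21563.01 = 137566.54
Supplier B (EXW):
CIF value = EXW price + inland to port + export clearance + origin terminal + freight + insurance = 121664.11 + 184.29 + 387.78 + 593.90 + 3142.44 + 553.58 = 126526.10
Import duty = 126526.10 × 18.8% = 23786.91
Buyer bears (B): 184.29 + 387.78 + 593.90 + 3142.44 + 553.58 + 644.30 + 501.34 + 161.01 = 6168.64
Landed cost (B) = invoice 121664.11 + 6168.64 + duty 23786.91 = 151619.66
Difference = |137566.54 − 151619.66| = 14053.12

Supplier A is cheaper by CAD 14053.12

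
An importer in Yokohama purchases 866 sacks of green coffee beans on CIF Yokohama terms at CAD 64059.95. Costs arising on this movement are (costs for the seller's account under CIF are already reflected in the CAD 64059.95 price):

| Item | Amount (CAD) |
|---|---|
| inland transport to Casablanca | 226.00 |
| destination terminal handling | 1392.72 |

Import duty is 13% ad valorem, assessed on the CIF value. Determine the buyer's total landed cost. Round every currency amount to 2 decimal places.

Total landed cost: CAD 73780.46

CIF: the seller pays costs through ocean freight and marine insurance to the destination port.
Already in the invoice (seller's account under CIF): inland to port — exclude.
The CIF price already equals the CIF value: 64059.95
Import duty = 64059.95 × 13% = 8327.79
Buyer bears: destination terminal 1392.72 + duty 8327.79 = 9720.51
Landed cost = invoice 64059.95 + 9720.51 = 73780.46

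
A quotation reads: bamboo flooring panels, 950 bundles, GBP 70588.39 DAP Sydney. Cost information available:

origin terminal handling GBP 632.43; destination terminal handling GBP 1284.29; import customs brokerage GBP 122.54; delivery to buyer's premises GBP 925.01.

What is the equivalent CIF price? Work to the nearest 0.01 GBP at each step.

Not relevant to the conversion: origin terminal — on the seller under both DAP and CIF; already in the DAP price and stays in the CIF price. brokerage — on the buyer under both terms; not part of either seller's price.
From DAP to CIF, the seller no longer bears: destination terminal, delivery.
CIF price = 70588.39 − 1284.29 − 925.01 = 68379.09

CIF price: GBP 68379.09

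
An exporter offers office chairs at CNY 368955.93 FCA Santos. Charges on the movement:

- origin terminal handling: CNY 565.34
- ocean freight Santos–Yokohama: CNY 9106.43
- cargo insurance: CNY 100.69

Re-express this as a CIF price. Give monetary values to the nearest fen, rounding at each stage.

CIF price: CNY 378728.39

From FCA to CIF, the seller additionally bears: origin terminal, freight, insurance.
CIF price = 368955.93 + 565.34 + 9106.43 + 100.69 = 378728.39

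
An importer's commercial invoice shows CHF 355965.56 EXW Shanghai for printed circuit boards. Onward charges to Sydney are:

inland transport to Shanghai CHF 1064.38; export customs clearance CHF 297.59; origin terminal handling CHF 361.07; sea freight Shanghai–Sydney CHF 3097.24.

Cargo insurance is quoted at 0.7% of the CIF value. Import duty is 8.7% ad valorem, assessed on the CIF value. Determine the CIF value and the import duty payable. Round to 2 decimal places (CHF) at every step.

CIF value: CHF 363329.14; import duty: CHF 31609.64

Let C be the CIF value. C = EXW price + pre-shipment costs + freight + 0.7% × C
C − 0.7% × C = 355965.56 + 1064.38 + 297.59 + 361.07 + 3097.24
0.993 × C = 360785.84
C = 360785.84 / 0.993 = 363329.14
Insurance premium = 0.7% × 363329.14 = 2543.30
Import duty = 363329.14 × 8.7% = 31609.64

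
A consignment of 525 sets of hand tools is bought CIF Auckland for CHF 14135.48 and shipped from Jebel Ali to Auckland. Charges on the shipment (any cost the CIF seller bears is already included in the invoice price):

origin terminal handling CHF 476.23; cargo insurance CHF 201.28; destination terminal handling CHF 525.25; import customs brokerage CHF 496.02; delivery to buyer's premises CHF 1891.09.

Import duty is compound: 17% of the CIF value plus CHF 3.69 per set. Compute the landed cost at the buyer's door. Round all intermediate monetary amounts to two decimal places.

CIF: the seller pays costs through ocean freight and marine insurance to the destination port.
Already in the invoice (seller's account under CIF): origin terminal, insurance — exclude.
The CIF price already equals the CIF value: 14135.48
Ad valorem component: 14135.48 × 17% = 2403.03
Specific component: 525 × 3.69 = 1937.25
Import duty = 2403.03 + 1937.25 = 4340.28
Buyer bears: destination terminal 525.25 + brokerage 496.02 + delivery 1891.09 + duty 4340.28 = 7252.64
Landed cost = invoice 14135.48 + 7252.64 = 21388.12

Total landed cost: CHF 21388.12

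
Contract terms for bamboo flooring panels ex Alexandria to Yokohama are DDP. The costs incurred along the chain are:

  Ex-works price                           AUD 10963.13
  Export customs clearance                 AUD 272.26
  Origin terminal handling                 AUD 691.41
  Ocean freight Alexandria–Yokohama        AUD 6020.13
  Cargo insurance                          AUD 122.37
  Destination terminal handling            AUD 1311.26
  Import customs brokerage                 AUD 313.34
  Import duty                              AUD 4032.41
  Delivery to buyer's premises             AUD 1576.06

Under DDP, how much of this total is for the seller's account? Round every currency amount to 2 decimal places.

Seller's account: AUD 25302.37

DDP: the seller bears all costs including import duty.
Seller's account: goods 10963.13 + export clearance 272.26 + origin terminal 691.41 + freight 6020.13 + insurance 122.37 + destination terminal 1311.26 + brokerage 313.34 + duty 4032.41 + delivery 1576.06 = 25302.37
Buyer's account: 0.00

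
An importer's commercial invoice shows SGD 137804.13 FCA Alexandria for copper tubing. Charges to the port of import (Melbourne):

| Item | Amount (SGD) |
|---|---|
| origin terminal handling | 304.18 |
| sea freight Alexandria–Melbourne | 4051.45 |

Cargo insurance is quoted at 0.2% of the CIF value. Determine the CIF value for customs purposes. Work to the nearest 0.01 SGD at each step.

CIF value: SGD 142444.65

Let C be the CIF value. C = FCA price + pre-shipment costs + freight + 0.2% × C
C − 0.2% × C = 137804.13 + 304.18 + 4051.45
0.998 × C = 142159.76
C = 142159.76 / 0.998 = 142444.65
Insurance premium = 0.2% × 142444.65 = 284.89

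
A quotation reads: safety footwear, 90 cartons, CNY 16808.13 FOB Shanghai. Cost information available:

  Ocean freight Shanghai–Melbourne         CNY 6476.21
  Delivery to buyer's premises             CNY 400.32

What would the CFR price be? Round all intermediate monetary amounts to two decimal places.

CFR price: CNY 23284.34

Not relevant to the conversion: delivery — on the buyer under both terms; not part of either seller's price.
From FOB to CFR, the seller additionally bears: freight.
CFR price = 16808.13 + 6476.21 = 23284.34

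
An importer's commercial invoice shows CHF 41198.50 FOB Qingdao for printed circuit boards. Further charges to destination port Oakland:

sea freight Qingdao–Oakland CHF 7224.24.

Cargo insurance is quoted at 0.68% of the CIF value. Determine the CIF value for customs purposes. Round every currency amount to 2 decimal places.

CIF value: CHF 48754.27

Let C be the CIF value. C = FOB price + freight + 0.68% × C
C − 0.68% × C = 41198.50 + 7224.24
0.9932 × C = 48422.74
C = 48422.74 / 0.9932 = 48754.27
Insurance premium = 0.68% × 48754.27 = 331.53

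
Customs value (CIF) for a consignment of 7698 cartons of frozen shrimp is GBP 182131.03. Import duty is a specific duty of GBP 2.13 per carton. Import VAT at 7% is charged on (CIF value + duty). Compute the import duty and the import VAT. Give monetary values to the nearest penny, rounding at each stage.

Import duty = 7698 × 2.13 = 16396.74
VAT base = CIF + duty = 182131.03 + 16396.74 = 198527.77
Import VAT = 198527.77 × 7% = 13896.94

Import duty: GBP 16396.74; import VAT: GBP 13896.94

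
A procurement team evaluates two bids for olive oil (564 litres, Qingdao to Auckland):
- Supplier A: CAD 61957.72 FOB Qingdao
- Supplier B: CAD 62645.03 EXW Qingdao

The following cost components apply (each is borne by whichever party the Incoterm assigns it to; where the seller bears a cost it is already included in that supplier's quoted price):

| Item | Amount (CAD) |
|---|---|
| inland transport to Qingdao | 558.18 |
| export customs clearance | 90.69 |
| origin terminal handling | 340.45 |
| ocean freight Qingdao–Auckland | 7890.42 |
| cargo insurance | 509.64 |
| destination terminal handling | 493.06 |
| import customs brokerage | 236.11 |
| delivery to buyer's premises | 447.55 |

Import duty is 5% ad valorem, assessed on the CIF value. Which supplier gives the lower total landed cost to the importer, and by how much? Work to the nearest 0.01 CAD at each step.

Supplier A (FOB):
CIF value = FOB price + freight + insurance = 61957.72 + 7890.42 + 509.64 = 70357.78
Import duty = 70357.78 × 5% = 3517.89
Buyer bears (A): 7890.42 + 509.64 + 493.06 + 236.11 + 447.55 = 9576.78
Landed cost (A) = invoice 61957.72 + 9576.78 + duty 3517.89 = 75052.39
Supplier B (EXW):
CIF value = EXW price + inland to port + export clearance + origin terminal + freight + insurance = 62645.03 + 558.18 + 90.69 + 340.45 + 7890.42 + 509.64 = 72034.41
Import duty = 72034.41 × 5% = 3601.72
Buyer bears (B): 558.18 + 90.69 + 340.45 + 7890.42 + 509.64 + 493.06 + 236.11 + 447.55 = 10566.10
Landed cost (B) = invoice 62645.03 + 10566.10 + duty 3601.72 = 76812.85
Difference = |75052.39 − 76812.85| = 1760.46

Supplier A is cheaper by CAD 1760.46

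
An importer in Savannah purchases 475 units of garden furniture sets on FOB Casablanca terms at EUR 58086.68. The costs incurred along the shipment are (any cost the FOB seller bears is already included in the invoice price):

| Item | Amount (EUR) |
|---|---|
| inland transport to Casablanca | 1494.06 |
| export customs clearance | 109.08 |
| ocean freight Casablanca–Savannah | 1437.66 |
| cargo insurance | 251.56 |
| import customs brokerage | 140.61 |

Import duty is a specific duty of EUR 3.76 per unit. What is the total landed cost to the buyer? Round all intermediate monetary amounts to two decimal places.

Total landed cost: EUR 61702.51

FOB: the seller bears costs until goods are on board at the origin port; the buyer bears freight, insurance and all costs thereafter.
Already in the invoice (seller's account under FOB): inland to port, export clearance — exclude.
CIF value = FOB price + freight + insurance = 58086.68 + 1437.66 + 251.56 = 59775.90
Import duty = 475 × 3.76 = 1786.00
Buyer bears: freight 1437.66 + insurance 251.56 + brokerage 140.61 + duty 1786.00 = 3615.83
Landed cost = invoice 58086.68 + 3615.83 = 61702.51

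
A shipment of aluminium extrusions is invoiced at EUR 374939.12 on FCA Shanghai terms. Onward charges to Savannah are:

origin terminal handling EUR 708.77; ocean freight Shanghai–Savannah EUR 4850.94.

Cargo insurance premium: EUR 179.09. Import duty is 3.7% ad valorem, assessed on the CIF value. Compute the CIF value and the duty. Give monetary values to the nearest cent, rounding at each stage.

CIF value: EUR 380677.92; import duty: EUR 14085.08

CIF = FCA price + pre-shipment costs + freight + insurance
CIF = 374939.12 + 708.77 + 4850.94 + 179.09 = 380677.92
Import duty = 380677.92 × 3.7% = 14085.08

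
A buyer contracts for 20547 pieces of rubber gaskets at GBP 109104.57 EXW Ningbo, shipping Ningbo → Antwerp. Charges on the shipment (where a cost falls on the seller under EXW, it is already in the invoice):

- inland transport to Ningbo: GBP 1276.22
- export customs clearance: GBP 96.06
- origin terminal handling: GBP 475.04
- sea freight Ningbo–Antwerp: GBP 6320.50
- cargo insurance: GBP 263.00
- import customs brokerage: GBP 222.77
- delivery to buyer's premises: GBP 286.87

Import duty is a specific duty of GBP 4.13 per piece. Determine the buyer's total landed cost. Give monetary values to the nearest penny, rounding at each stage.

Total landed cost: GBP 202904.14

EXW: the seller makes goods available at their premises; the buyer bears all onward costs.
CIF value = EXW price + inland to port + export clearance + origin terminal + freight + insurance = 109104.57 + 1276.22 + 96.06 + 475.04 + 6320.50 + 263.00 = 117535.39
Import duty = 20547 × 4.13 = 84859.11
Buyer bears: inland to port 1276.22 + export clearance 96.06 + origin terminal 475.04 + freight 6320.50 + insurance 263.00 + brokerage 222.77 + delivery 286.87 + duty 84859.11 = 93799.57
Landed cost = invoice 109104.57 + 93799.57 = 202904.14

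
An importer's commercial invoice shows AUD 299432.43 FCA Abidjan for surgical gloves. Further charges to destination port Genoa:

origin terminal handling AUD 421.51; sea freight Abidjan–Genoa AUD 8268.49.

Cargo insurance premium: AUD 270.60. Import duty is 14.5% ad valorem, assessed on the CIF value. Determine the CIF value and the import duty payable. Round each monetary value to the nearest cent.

CIF value: AUD 308393.03; import duty: AUD 44716.99

CIF = FCA price + pre-shipment costs + freight + insurance
CIF = 299432.43 + 421.51 + 8268.49 + 270.60 = 308393.03
Import duty = 308393.03 × 14.5% = 44716.99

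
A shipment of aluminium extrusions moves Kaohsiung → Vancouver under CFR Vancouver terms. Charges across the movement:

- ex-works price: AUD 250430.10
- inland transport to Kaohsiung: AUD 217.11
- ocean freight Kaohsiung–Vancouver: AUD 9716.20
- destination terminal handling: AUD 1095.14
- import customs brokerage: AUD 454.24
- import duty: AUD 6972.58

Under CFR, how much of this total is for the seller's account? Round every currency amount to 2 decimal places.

Seller's account: AUD 260363.41

CFR: the seller pays costs through ocean freight to the destination port, but not insurance.
Seller's account: goods 250430.10 + inland to port 217.11 + freight 9716.20 = 260363.41
Buyer's account: destination terminal 1095.14 + brokerage 454.24 + duty 6972.58 = 8521.96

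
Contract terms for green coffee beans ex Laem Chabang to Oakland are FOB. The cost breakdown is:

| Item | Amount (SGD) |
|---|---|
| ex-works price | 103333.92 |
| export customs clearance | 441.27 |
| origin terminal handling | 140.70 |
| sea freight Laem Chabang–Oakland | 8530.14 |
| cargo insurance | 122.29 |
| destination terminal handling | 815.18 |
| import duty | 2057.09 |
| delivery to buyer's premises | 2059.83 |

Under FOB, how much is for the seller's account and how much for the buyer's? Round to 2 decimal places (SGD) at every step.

Seller: SGD 103915.89; buyer: SGD 13584.53

FOB: the seller bears costs until goods are on board at the origin port; the buyer bears freight, insurance and all costs thereafter.
Seller's account: goods 103333.92 + export clearance 441.27 + origin terminal 140.70 = 103915.89
Buyer's account: freight 8530.14 + insurance 122.29 + destination terminal 815.18 + duty 2057.09 + delivery 2059.83 = 13584.53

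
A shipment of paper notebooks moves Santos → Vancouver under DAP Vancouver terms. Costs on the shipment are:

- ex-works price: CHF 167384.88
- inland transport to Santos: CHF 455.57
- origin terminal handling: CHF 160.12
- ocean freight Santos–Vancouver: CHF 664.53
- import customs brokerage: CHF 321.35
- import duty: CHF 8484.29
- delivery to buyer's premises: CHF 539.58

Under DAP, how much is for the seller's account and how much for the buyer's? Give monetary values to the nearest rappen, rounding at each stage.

DAP: the seller bears all costs to the named destination except import duty and clearance.
Seller's account: goods 167384.88 + inland to port 455.57 + origin terminal 160.12 + freight 664.53 + delivery 539.58 = 169204.68
Buyer's account: brokerage 321.35 + duty 8484.29 = 8805.64

Seller: CHF 169204.68; buyer: CHF 8805.64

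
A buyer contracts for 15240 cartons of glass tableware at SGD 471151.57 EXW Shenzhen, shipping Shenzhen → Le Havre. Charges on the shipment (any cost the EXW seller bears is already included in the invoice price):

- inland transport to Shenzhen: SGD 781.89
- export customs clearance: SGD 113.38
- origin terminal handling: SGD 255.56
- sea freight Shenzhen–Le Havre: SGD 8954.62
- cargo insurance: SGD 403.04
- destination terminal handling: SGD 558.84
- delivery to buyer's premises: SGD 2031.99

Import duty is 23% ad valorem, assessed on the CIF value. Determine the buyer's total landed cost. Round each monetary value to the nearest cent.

EXW: the seller makes goods available at their premises; the buyer bears all onward costs.
CIF value = EXW price + inland to port + export clearance + origin terminal + freight + insurance = 471151.57 + 781.89 + 113.38 + 255.56 + 8954.62 + 403.04 = 481660.06
Import duty = 481660.06 × 23% = 110781.81
Buyer bears: inland to port 781.89 + export clearance 113.38 + origin terminal 255.56 + freight 8954.62 + insurance 403.04 + destination terminal 558.84 + delivery 2031.99 + duty 110781.81 = 123881.13
Landed cost = invoice 471151.57 + 123881.13 = 595032.70

Total landed cost: SGD 595032.70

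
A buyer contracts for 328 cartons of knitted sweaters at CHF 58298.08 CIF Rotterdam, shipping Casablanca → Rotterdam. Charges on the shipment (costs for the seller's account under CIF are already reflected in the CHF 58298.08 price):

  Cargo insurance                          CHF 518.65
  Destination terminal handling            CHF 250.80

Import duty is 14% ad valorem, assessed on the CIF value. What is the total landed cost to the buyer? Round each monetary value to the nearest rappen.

CIF: the seller pays costs through ocean freight and marine insurance to the destination port.
Already in the invoice (seller's account under CIF): insurance — exclude.
The CIF price already equals the CIF value: 58298.08
Import duty = 58298.08 × 14% = 8161.73
Buyer bears: destination terminal 250.80 + duty 8161.73 = 8412.53
Landed cost = invoice 58298.08 + 8412.53 = 66710.61

Total landed cost: CHF 66710.61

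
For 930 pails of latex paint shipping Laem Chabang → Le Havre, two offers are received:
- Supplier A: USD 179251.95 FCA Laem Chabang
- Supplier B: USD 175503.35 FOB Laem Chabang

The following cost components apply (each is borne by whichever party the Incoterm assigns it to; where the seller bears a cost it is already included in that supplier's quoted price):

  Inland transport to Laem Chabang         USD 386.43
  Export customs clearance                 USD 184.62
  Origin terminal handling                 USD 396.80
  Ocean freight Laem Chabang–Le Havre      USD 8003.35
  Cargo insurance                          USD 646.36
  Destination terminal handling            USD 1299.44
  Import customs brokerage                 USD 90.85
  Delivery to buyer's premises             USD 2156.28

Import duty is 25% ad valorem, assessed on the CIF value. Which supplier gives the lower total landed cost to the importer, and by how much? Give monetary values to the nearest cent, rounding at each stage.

Supplier A (FCA):
CIF value = FCA price + origin terminal + freight + insurance = 179251.95 + 396.80 + 8003.35 + 646.36 = 188298.46
Import duty = 188298.46 × 25% = 47074.62
Buyer bears (A): 396.80 + 8003.35 + 646.36 + 1299.44 + 90.85 + 2156.28 = 12593.08
Landed cost (A) = invoice 179251.95 + 12593.08 + duty 47074.62 = 238919.65
Supplier B (FOB):
CIF value = FOB price + freight + insurance = 175503.35 + 8003.35 + 646.36 = 184153.06
Import duty = 184153.06 × 25% = 46038.27
Buyer bears (B): 8003.35 + 646.36 + 1299.44 + 90.85 + 2156.28 = 12196.28
Landed cost (B) = invoice 175503.35 + 12196.28 + duty 46038.27 = 233737.90
Difference = |238919.65 − 233737.90| = 5181.75

Supplier B is cheaper by USD 5181.75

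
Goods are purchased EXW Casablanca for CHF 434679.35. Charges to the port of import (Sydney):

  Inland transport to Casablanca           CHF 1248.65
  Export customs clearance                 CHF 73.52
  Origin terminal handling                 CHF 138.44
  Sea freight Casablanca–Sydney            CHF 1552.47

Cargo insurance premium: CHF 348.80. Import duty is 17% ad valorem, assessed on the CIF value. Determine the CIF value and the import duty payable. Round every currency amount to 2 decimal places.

CIF = EXW price + pre-shipment costs + freight + insurance
CIF = 434679.35 + 1248.65 + 73.52 + 138.44 + 1552.47 + 348.80 = 438041.23
Import duty = 438041.23 × 17% = 74467.01

CIF value: CHF 438041.23; import duty: CHF 74467.01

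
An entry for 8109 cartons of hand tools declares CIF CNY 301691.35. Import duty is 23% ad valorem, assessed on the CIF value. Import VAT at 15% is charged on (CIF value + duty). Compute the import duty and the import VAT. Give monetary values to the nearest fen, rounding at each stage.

Import duty = 301691.35 × 23% = 69389.01
VAT base = CIF + duty = 301691.35 + 69389.01 = 371080.36
Import VAT = 371080.36 × 15% = 55662.05

Import duty: CNY 69389.01; import VAT: CNY 55662.05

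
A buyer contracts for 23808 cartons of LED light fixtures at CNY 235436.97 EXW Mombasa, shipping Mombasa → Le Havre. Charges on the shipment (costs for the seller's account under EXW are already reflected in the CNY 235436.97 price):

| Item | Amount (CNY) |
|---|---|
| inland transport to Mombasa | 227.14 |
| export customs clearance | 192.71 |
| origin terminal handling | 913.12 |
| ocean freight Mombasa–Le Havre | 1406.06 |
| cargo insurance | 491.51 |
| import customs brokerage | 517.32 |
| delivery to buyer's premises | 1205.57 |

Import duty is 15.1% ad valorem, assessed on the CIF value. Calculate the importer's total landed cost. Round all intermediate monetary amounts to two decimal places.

EXW: the seller makes goods available at their premises; the buyer bears all onward costs.
CIF value = EXW price + inland to port + export clearance + origin terminal + freight + insurance = 235436.97 + 227.14 + 192.71 + 913.12 + 1406.06 + 491.51 = 238667.51
Import duty = 238667.51 × 15.1% = 36038.79
Buyer bears: inland to port 227.14 + export clearance 192.71 + origin terminal 913.12 + freight 1406.06 + insurance 491.51 + brokerage 517.32 + delivery 1205.57 + duty 36038.79 = 40992.22
Landed cost = invoice 235436.97 + 40992.22 = 276429.19

Total landed cost: CNY 276429.19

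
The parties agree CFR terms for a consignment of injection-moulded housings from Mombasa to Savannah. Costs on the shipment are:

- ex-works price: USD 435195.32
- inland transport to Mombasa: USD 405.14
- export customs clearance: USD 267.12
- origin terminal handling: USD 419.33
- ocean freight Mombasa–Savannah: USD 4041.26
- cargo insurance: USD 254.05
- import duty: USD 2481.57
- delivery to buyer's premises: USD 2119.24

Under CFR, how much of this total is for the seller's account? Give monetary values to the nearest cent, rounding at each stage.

CFR: the seller pays costs through ocean freight to the destination port, but not insurance.
Seller's account: goods 435195.32 + inland to port 405.14 + export clearance 267.12 + origin terminal 419.33 + freight 4041.26 = 440328.17
Buyer's account: insurance 254.05 + duty 2481.57 + delivery 2119.24 = 4854.86

Seller's account: USD 440328.17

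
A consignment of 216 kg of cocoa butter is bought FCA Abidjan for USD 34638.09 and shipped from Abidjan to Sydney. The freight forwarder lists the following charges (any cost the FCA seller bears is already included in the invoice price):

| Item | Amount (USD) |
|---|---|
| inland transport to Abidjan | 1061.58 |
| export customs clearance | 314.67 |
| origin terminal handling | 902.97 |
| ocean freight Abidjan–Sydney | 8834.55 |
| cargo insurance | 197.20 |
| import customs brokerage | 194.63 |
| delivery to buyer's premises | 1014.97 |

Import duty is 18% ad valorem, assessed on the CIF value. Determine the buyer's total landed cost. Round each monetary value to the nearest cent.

FCA: the seller delivers export-cleared goods to the carrier; the buyer bears costs from that point.
Already in the invoice (seller's account under FCA): inland to port, export clearance — exclude.
CIF value = FCA price + origin terminal + freight + insurance = 34638.09 + 902.97 + 8834.55 + 197.20 = 44572.81
Import duty = 44572.81 × 18% = 8023.11
Buyer bears: origin terminal 902.97 + freight 8834.55 + insurance 197.20 + brokerage 194.63 + delivery 1014.97 + duty 8023.11 = 19167.43
Landed cost = invoice 34638.09 + 19167.43 = 53805.52

Total landed cost: USD 53805.52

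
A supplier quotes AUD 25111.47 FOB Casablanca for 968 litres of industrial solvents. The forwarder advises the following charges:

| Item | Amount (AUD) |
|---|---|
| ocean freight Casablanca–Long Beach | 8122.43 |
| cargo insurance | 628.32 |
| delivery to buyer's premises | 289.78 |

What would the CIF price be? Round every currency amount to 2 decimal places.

CIF price: AUD 33862.22

Not relevant to the conversion: delivery — on the buyer under both terms; not part of either seller's price.
From FOB to CIF, the seller additionally bears: freight, insurance.
CIF price = 25111.47 + 8122.43 + 628.32 = 33862.22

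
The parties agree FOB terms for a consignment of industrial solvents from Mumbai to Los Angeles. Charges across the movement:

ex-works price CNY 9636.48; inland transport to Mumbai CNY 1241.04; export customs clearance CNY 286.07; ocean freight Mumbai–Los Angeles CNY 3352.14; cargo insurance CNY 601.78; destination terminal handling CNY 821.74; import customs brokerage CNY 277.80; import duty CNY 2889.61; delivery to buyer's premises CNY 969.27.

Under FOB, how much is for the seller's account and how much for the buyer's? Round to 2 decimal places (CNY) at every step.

FOB: the seller bears costs until goods are on board at the origin port; the buyer bears freight, insurance and all costs thereafter.
Seller's account: goods 9636.48 + inland to port 1241.04 + export clearance 286.07 = 11163.59
Buyer's account: freight 3352.14 + insurance 601.78 + destination terminal 821.74 + brokerage 277.80 + duty 2889.61 + delivery 969.27 = 8912.34

Seller: CNY 11163.59; buyer: CNY 8912.34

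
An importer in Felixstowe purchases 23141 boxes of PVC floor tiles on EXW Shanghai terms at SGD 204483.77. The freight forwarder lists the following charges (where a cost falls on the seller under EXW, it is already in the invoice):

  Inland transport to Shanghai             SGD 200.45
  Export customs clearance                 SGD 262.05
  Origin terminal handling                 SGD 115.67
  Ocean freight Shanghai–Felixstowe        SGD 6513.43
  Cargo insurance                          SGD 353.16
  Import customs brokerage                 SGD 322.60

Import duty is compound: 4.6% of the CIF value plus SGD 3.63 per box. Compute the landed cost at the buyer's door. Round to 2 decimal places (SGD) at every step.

EXW: the seller makes goods available at their premises; the buyer bears all onward costs.
CIF value = EXW price + inland to port + export clearance + origin terminal + freight + insurance = 204483.77 + 200.45 + 262.05 + 115.67 + 6513.43 + 353.16 = 211928.53
Ad valorem component: 211928.53 × 4.6% = 9748.71
Specific component: 23141 × 3.63 = 84001.83
Import duty = 9748.71 + 84001.83 = 93750.54
Buyer bears: inland to port 200.45 + export clearance 262.05 + origin terminal 115.67 + freight 6513.43 + insurance 353.16 + brokerage 322.60 + duty 93750.54 = 101517.90
Landed cost = invoice 204483.77 + 101517.90 = 306001.67

Total landed cost: SGD 306001.67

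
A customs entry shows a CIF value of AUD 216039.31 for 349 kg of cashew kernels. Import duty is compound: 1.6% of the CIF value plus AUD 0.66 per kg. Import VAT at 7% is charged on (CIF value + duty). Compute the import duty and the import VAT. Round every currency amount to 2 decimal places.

Ad valorem component: 216039.31 × 1.6% = 3456.63
Specific component: 349 × 0.66 = 230.34
Import duty = 3456.63 + 230.34 = 3686.97
VAT base = CIF + duty = 216039.31 + 3686.97 = 219726.28
Import VAT = 219726.28 × 7% = 15380.84

Import duty: AUD 3686.97; import VAT: AUD 15380.84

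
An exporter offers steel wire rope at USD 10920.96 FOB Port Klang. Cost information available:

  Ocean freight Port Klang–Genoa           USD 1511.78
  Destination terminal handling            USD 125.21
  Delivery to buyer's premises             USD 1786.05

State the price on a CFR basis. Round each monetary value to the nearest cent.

Not relevant to the conversion: delivery, destination terminal — on the buyer under both terms; not part of either seller's price.
From FOB to CFR, the seller additionally bears: freight.
CFR price = 10920.96 + 1511.78 = 12432.74

CFR price: USD 12432.74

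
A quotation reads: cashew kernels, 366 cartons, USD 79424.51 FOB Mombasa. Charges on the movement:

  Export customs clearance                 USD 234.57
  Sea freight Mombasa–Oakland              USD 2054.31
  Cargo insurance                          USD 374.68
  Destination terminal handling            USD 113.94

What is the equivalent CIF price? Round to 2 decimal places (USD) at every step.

CIF price: USD 81853.50

Not relevant to the conversion: export clearance — on the seller under both FOB and CIF; already in the FOB price and stays in the CIF price. destination terminal — on the buyer under both terms; not part of either seller's price.
From FOB to CIF, the seller additionally bears: freight, insurance.
CIF price = 79424.51 + 2054.31 + 374.68 = 81853.50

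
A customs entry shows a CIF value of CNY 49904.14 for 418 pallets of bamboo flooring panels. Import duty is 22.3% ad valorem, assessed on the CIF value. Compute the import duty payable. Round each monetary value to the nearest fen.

Import duty = 49904.14 × 22.3% = 11128.62

Import duty: CNY 11128.62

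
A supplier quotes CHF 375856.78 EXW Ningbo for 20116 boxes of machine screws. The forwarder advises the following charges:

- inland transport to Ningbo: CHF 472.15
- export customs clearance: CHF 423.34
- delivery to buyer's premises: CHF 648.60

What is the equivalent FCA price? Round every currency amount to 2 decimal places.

Not relevant to the conversion: delivery — on the buyer under both terms; not part of either seller's price.
From EXW to FCA, the seller additionally bears: inland to port, export clearance.
FCA price = 375856.78 + 472.15 + 423.34 = 376752.27

FCA price: CHF 376752.27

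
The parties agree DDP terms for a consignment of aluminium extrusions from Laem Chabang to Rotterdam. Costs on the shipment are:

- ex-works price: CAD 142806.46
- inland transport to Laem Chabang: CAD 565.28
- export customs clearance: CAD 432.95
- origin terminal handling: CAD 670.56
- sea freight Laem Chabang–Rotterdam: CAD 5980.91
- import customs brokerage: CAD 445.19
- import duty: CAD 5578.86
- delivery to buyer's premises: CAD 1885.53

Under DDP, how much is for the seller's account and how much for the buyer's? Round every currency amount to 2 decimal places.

Seller: CAD 158365.74; buyer: CAD 0.00

DDP: the seller bears all costs including import duty.
Seller's account: goods 142806.46 + inland to port 565.28 + export clearance 432.95 + origin terminal 670.56 + freight 5980.91 + brokerage 445.19 + duty 5578.86 + delivery 1885.53 = 158365.74
Buyer's account: 0.00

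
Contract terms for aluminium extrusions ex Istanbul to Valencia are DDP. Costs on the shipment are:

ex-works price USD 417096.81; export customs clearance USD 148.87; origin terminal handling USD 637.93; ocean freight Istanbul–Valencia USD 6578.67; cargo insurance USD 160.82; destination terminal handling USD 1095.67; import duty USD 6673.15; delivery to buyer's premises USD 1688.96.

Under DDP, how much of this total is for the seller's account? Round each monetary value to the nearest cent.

Seller's account: USD 434080.88

DDP: the seller bears all costs including import duty.
Seller's account: goods 417096.81 + export clearance 148.87 + origin terminal 637.93 + freight 6578.67 + insurance 160.82 + destination terminal 1095.67 + duty 6673.15 + delivery 1688.96 = 434080.88
Buyer's account: 0.00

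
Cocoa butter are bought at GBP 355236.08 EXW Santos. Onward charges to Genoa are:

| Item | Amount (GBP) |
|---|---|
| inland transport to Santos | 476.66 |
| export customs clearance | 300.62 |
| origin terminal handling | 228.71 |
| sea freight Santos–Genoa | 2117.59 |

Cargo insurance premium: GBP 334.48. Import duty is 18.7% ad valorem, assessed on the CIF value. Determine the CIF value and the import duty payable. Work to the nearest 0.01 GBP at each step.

CIF value: GBP 358694.14; import duty: GBP 67075.80

CIF = EXW price + pre-shipment costs + freight + insurance
CIF = 355236.08 + 476.66 + 300.62 + 228.71 + 2117.59 + 334.48 = 358694.14
Import duty = 358694.14 × 18.7% = 67075.80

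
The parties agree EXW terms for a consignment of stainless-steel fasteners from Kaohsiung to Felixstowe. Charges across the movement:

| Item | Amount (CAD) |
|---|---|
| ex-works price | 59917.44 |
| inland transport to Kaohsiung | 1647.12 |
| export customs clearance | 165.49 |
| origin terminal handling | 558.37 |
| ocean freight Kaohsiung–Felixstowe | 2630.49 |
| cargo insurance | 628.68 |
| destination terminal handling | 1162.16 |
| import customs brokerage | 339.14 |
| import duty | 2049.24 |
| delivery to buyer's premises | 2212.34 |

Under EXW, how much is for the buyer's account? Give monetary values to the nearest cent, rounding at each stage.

EXW: the seller makes goods available at their premises; the buyer bears all onward costs.
Seller's account: goods 59917.44 = 59917.44
Buyer's account: inland to port 1647.12 + export clearance 165.49 + origin terminal 558.37 + freight 2630.49 + insurance 628.68 + destination terminal 1162.16 + brokerage 339.14 + duty 2049.24 + delivery 2212.34 = 11393.03

Buyer's account: CAD 11393.03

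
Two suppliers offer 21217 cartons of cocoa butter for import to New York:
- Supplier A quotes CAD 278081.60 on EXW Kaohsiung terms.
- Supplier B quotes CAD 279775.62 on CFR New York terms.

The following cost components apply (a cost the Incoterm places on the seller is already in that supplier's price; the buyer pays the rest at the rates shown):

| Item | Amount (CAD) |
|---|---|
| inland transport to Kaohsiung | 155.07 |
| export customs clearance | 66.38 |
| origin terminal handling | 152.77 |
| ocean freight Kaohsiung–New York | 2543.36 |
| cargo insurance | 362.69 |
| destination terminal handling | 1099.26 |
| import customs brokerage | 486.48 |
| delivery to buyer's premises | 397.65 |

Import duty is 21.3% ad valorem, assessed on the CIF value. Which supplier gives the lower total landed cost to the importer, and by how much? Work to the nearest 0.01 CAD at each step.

Supplier B is cheaper by CAD 1484.18

Supplier A (EXW):
CIF value = EXW price + inland to port + export clearance + origin terminal + freight + insurance = 278081.60 + 155.07 + 66.38 + 152.77 + 2543.36 + 362.69 = 281361.87
Import duty = 281361.87 × 21.3% = 59930.08
Buyer bears (A): 155.07 + 66.38 + 152.77 + 2543.36 + 362.69 + 1099.26 + 486.48 + 397.65 = 5263.66
Landed cost (A) = invoice 278081.60 + 5263.66 + duty 59930.08 = 343275.34
Supplier B (CFR):
CIF value = CFR price + insurance = 279775.62 + 362.69 = 280138.31
Import duty = 280138.31 × 21.3% = 59669.46
Buyer bears (B): 362.69 + 1099.26 + 486.48 + 397.65 = 2346.08
Landed cost (B) = invoice 279775.62 + 2346.08 + duty 59669.46 = 341791.16
Difference = |343275.34 − 341791.16| = 1484.18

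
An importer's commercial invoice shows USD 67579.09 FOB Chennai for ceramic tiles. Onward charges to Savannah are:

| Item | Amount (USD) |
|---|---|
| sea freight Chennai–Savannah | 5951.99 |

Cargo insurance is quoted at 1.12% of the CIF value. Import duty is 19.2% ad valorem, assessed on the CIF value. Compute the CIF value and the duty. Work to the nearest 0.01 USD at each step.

Let C be the CIF value. C = FOB price + freight + 1.12% × C
C − 1.12% × C = 67579.09 + 5951.99
0.9888 × C = 73531.08
C = 73531.08 / 0.9888 = 74363.96
Insurance premium = 1.12% × 74363.96 = 832.88
Import duty = 74363.96 × 19.2% = 14277.88

CIF value: USD 74363.96; import duty: USD 14277.88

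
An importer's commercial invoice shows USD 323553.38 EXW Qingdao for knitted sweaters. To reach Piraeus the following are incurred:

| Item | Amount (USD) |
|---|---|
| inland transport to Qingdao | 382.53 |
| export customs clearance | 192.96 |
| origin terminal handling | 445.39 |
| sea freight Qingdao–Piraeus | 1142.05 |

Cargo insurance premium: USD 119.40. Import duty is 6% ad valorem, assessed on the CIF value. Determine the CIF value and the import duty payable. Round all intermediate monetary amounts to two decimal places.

CIF = EXW price + pre-shipment costs + freight + insurance
CIF = 323553.38 + 382.53 + 192.96 + 445.39 + 1142.05 + 119.40 = 325835.71
Import duty = 325835.71 × 6% = 19550.14

CIF value: USD 325835.71; import duty: USD 19550.14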